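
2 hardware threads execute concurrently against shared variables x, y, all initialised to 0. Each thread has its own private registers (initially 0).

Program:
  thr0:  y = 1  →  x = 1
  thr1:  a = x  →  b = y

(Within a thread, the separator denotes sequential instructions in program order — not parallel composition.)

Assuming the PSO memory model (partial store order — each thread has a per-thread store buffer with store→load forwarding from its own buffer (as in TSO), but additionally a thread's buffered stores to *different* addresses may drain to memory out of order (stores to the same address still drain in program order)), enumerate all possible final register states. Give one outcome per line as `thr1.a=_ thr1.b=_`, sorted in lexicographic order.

thr1.a=0 thr1.b=0
thr1.a=0 thr1.b=1
thr1.a=1 thr1.b=0
thr1.a=1 thr1.b=1

outcome vector order: (thr1.a,thr1.b)
|PSO outcomes| = 4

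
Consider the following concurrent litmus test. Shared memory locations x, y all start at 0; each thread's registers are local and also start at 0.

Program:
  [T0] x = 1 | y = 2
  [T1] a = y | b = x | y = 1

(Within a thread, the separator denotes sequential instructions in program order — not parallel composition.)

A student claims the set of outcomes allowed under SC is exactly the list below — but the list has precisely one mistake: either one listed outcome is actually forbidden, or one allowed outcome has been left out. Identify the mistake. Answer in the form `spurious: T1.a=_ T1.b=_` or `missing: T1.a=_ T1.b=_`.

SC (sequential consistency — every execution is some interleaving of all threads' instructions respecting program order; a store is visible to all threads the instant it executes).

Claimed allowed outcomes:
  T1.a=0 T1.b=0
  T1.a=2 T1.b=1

missing: T1.a=0 T1.b=1

outcome vector order: (T1.a,T1.b)
SC: 3 outcomes — {00; 01; 21}
SC∖claimed = {01}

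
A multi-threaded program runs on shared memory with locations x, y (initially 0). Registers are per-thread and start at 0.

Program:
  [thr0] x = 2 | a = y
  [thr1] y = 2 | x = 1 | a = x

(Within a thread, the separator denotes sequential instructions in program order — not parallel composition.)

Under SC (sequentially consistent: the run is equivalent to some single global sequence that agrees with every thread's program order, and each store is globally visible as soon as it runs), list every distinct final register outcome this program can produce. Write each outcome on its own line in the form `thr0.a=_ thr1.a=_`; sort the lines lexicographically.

thr0.a=0 thr1.a=1
thr0.a=2 thr1.a=1
thr0.a=2 thr1.a=2

outcome vector order: (thr0.a,thr1.a)
|SC outcomes| = 3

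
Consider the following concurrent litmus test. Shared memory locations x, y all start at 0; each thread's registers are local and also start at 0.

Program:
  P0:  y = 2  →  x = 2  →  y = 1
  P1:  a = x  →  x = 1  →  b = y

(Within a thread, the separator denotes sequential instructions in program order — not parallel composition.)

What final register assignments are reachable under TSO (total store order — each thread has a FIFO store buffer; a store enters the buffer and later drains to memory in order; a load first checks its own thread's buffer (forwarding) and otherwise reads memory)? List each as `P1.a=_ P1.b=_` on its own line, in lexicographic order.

P1.a=0 P1.b=0
P1.a=0 P1.b=1
P1.a=0 P1.b=2
P1.a=2 P1.b=1
P1.a=2 P1.b=2

outcome vector order: (P1.a,P1.b)
|TSO outcomes| = 5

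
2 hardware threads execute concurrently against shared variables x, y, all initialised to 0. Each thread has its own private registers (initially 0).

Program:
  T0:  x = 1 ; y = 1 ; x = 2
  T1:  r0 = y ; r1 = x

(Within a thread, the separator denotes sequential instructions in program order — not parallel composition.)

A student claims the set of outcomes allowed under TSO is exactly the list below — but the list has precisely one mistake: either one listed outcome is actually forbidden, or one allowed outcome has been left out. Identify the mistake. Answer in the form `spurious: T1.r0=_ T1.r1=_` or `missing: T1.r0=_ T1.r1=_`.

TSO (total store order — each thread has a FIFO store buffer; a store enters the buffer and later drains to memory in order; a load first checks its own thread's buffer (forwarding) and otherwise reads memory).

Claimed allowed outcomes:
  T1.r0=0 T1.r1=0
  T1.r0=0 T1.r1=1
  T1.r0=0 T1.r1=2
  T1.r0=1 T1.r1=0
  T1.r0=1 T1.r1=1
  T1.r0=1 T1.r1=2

outcome vector order: (T1.r0,T1.r1)
under TSO → 0/0; 0/1; 0/2; 1/1; 1/2
claimed∖TSO = {1/0}

spurious: T1.r0=1 T1.r1=0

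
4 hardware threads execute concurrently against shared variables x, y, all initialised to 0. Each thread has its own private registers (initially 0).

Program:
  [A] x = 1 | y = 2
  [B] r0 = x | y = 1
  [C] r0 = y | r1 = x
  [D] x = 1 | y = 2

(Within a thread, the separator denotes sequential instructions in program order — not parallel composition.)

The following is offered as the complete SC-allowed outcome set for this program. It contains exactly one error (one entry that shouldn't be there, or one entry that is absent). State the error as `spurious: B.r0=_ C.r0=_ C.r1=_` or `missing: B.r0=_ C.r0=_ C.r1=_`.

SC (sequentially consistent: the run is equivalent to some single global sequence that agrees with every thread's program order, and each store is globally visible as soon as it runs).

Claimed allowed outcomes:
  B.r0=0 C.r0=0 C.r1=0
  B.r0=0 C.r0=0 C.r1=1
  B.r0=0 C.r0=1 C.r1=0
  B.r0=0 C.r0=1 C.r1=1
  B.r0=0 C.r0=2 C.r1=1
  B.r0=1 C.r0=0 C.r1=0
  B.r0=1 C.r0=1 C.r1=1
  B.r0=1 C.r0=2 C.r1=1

outcome vector order: (B.r0,C.r0,C.r1)
SC (9): 0/0/0, 0/0/1, 0/1/0, 0/1/1, 0/2/1, 1/0/0, 1/0/1, 1/1/1, 1/2/1
SC∖claimed = {1/0/1}

missing: B.r0=1 C.r0=0 C.r1=1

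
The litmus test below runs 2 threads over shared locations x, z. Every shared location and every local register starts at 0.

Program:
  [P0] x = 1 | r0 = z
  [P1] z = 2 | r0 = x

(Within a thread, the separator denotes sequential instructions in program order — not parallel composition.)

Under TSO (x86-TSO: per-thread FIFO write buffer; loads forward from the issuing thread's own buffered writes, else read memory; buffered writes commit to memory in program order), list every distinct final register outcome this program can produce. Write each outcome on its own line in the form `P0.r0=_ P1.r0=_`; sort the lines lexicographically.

P0.r0=0 P1.r0=0
P0.r0=0 P1.r0=1
P0.r0=2 P1.r0=0
P0.r0=2 P1.r0=1

outcome vector order: (P0.r0,P1.r0)
|TSO outcomes| = 4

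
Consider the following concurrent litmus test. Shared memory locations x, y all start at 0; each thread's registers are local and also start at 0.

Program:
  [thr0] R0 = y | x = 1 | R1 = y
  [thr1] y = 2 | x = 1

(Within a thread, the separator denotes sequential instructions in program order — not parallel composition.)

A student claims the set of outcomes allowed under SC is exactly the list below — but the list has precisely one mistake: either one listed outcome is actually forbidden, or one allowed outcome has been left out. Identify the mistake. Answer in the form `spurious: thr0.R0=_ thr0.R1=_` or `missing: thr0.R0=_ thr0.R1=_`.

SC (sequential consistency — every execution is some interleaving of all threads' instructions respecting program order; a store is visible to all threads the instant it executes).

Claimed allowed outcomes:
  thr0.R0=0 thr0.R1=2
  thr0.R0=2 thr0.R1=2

missing: thr0.R0=0 thr0.R1=0

outcome vector order: (thr0.R0,thr0.R1)
SC (3): <0 0> <0 2> <2 2>
SC∖claimed = {<0 0>}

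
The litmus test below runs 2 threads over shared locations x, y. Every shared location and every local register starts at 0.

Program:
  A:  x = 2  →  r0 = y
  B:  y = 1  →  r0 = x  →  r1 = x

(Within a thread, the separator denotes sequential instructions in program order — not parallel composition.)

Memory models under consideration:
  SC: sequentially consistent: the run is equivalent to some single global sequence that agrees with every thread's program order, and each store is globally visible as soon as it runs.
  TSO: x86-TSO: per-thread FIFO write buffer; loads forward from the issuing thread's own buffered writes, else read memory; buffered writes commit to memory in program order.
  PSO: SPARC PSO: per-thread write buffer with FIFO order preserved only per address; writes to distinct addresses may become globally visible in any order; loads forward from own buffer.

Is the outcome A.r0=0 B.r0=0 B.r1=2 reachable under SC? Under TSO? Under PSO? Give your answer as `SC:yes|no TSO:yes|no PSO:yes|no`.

SC:no TSO:yes PSO:yes

outcome vector order: (A.r0,B.r0,B.r1)
under SC → (0,2,2) (1,0,0) (1,0,2) (1,2,2)
under TSO → (0,0,0) (0,0,2) (0,2,2) (1,0,0) (1,0,2) (1,2,2)
under PSO → (0,0,0) (0,0,2) (0,2,2) (1,0,0) (1,0,2) (1,2,2)
target (0,0,2) ∈ {TSO,PSO}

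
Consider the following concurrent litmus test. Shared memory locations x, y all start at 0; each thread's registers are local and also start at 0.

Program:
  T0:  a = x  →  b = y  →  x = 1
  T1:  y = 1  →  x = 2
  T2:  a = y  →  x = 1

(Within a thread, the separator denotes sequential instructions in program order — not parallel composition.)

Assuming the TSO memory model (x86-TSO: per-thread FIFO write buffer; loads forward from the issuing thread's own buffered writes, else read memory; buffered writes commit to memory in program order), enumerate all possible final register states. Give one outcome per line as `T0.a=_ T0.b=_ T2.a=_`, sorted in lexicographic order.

T0.a=0 T0.b=0 T2.a=0
T0.a=0 T0.b=0 T2.a=1
T0.a=0 T0.b=1 T2.a=0
T0.a=0 T0.b=1 T2.a=1
T0.a=1 T0.b=0 T2.a=0
T0.a=1 T0.b=1 T2.a=0
T0.a=1 T0.b=1 T2.a=1
T0.a=2 T0.b=1 T2.a=0
T0.a=2 T0.b=1 T2.a=1

outcome vector order: (T0.a,T0.b,T2.a)
|TSO outcomes| = 9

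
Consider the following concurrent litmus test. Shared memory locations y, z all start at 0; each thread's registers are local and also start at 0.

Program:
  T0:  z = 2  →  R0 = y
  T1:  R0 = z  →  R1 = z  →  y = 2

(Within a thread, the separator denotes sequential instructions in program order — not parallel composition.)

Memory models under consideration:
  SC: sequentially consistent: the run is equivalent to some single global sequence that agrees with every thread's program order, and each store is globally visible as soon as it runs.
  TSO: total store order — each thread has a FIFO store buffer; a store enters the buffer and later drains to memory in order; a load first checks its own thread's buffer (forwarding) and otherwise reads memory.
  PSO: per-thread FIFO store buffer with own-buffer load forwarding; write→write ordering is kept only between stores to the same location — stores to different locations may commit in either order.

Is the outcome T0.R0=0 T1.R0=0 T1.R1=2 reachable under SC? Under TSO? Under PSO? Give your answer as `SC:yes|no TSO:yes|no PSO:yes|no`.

SC:yes TSO:yes PSO:yes

outcome vector order: (T0.R0,T1.R0,T1.R1)
SC: 6 outcomes — {<0 0 0> <0 0 2> <0 2 2> <2 0 0> <2 0 2> <2 2 2>}
TSO: 6 outcomes — {<0 0 0> <0 0 2> <0 2 2> <2 0 0> <2 0 2> <2 2 2>}
PSO: 6 outcomes — {<0 0 0> <0 0 2> <0 2 2> <2 0 0> <2 0 2> <2 2 2>}
target <0 0 2> ∈ {SC,TSO,PSO}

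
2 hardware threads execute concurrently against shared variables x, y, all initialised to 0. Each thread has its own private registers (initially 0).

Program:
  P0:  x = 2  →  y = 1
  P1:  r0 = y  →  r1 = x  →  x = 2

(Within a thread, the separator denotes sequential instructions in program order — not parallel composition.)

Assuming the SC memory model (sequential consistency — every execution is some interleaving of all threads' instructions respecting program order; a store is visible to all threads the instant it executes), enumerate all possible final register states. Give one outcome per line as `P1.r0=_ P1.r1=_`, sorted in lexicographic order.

P1.r0=0 P1.r1=0
P1.r0=0 P1.r1=2
P1.r0=1 P1.r1=2

outcome vector order: (P1.r0,P1.r1)
|SC outcomes| = 3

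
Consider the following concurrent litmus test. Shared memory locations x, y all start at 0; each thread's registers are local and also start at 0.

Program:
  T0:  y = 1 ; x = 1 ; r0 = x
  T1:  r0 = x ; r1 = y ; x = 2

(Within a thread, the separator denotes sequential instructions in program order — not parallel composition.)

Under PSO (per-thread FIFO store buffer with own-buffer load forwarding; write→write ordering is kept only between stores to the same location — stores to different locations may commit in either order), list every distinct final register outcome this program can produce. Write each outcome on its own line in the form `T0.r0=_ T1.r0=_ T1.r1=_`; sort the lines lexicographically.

outcome vector order: (T0.r0,T1.r0,T1.r1)
|PSO outcomes| = 8

T0.r0=1 T1.r0=0 T1.r1=0
T0.r0=1 T1.r0=0 T1.r1=1
T0.r0=1 T1.r0=1 T1.r1=0
T0.r0=1 T1.r0=1 T1.r1=1
T0.r0=2 T1.r0=0 T1.r1=0
T0.r0=2 T1.r0=0 T1.r1=1
T0.r0=2 T1.r0=1 T1.r1=0
T0.r0=2 T1.r0=1 T1.r1=1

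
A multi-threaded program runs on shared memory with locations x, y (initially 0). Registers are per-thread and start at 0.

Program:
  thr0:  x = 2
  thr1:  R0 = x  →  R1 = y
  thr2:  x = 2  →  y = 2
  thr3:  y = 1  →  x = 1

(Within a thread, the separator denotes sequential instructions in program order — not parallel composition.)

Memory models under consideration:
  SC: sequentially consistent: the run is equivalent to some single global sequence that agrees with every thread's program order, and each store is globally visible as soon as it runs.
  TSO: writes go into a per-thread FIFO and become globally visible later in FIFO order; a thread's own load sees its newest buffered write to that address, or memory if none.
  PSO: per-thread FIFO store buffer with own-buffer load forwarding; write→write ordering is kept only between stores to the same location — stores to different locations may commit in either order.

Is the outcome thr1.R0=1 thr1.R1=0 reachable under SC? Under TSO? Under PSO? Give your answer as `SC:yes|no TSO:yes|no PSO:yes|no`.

SC:no TSO:no PSO:yes

outcome vector order: (thr1.R0,thr1.R1)
[SC] allowed = {0/0 0/1 0/2 1/1 1/2 2/0 2/1 2/2}
[TSO] allowed = {0/0 0/1 0/2 1/1 1/2 2/0 2/1 2/2}
[PSO] allowed = {0/0 0/1 0/2 1/0 1/1 1/2 2/0 2/1 2/2}
target 1/0 ∈ {PSO}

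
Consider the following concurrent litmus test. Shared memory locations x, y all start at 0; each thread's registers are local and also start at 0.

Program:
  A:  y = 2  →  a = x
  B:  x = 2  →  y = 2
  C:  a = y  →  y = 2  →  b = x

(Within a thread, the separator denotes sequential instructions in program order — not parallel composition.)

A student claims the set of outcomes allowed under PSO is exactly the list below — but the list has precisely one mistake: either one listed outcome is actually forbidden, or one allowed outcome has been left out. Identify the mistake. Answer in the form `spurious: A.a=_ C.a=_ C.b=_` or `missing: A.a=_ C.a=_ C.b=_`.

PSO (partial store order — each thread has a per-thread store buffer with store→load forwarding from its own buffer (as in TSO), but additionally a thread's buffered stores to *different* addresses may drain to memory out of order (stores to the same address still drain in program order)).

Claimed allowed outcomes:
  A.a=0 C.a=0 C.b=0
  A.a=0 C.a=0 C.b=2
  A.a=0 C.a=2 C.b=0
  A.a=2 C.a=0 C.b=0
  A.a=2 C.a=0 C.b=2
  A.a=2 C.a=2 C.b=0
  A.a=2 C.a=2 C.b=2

missing: A.a=0 C.a=2 C.b=2

outcome vector order: (A.a,C.a,C.b)
PSO (8): 0/0/0 0/0/2 0/2/0 0/2/2 2/0/0 2/0/2 2/2/0 2/2/2
PSO∖claimed = {0/2/2}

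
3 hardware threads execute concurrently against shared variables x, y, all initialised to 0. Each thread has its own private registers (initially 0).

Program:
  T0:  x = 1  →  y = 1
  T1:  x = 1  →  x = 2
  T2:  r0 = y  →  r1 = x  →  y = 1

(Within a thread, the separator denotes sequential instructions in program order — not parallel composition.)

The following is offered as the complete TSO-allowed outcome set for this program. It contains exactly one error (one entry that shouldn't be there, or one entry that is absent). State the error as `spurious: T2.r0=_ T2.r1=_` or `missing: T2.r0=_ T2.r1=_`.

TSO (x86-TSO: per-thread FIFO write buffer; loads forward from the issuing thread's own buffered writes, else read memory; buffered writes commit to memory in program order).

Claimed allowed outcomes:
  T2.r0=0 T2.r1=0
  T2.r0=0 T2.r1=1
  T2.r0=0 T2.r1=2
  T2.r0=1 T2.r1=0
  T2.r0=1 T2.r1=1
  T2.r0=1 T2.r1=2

outcome vector order: (T2.r0,T2.r1)
TSO (5): (0,0); (0,1); (0,2); (1,1); (1,2)
claimed∖TSO = {(1,0)}

spurious: T2.r0=1 T2.r1=0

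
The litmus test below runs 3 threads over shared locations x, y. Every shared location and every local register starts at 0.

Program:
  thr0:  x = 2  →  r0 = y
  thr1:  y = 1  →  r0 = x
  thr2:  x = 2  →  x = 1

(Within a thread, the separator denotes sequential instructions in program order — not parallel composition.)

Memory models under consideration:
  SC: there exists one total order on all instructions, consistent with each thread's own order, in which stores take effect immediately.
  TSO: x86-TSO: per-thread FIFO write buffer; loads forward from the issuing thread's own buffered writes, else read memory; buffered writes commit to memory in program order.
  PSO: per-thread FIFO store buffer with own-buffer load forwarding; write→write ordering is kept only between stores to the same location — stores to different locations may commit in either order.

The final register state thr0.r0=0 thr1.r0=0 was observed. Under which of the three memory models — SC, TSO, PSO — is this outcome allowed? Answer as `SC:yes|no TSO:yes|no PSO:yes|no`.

SC:no TSO:yes PSO:yes

outcome vector order: (thr0.r0,thr1.r0)
SC: 5 outcomes — {0/1, 0/2, 1/0, 1/1, 1/2}
TSO: 6 outcomes — {0/0, 0/1, 0/2, 1/0, 1/1, 1/2}
PSO: 6 outcomes — {0/0, 0/1, 0/2, 1/0, 1/1, 1/2}
target 0/0 ∈ {TSO,PSO}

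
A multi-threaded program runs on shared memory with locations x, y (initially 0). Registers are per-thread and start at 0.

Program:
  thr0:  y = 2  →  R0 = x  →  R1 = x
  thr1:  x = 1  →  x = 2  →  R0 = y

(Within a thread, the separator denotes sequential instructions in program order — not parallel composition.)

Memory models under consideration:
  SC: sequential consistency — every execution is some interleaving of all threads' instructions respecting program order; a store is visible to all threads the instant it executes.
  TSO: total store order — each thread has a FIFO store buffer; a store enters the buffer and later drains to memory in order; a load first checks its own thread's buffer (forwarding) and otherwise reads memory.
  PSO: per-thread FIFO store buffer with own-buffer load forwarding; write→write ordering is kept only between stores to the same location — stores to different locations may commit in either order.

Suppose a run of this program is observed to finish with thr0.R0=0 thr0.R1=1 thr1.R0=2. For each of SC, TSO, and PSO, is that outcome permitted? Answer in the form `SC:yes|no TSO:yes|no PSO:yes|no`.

SC:yes TSO:yes PSO:yes

outcome vector order: (thr0.R0,thr0.R1,thr1.R0)
[SC] allowed = {<0 0 2>, <0 1 2>, <0 2 2>, <1 1 2>, <1 2 2>, <2 2 0>, <2 2 2>}
[TSO] allowed = {<0 0 0>, <0 0 2>, <0 1 0>, <0 1 2>, <0 2 0>, <0 2 2>, <1 1 0>, <1 1 2>, <1 2 0>, <1 2 2>, <2 2 0>, <2 2 2>}
[PSO] allowed = {<0 0 0>, <0 0 2>, <0 1 0>, <0 1 2>, <0 2 0>, <0 2 2>, <1 1 0>, <1 1 2>, <1 2 0>, <1 2 2>, <2 2 0>, <2 2 2>}
target <0 1 2> ∈ {SC,TSO,PSO}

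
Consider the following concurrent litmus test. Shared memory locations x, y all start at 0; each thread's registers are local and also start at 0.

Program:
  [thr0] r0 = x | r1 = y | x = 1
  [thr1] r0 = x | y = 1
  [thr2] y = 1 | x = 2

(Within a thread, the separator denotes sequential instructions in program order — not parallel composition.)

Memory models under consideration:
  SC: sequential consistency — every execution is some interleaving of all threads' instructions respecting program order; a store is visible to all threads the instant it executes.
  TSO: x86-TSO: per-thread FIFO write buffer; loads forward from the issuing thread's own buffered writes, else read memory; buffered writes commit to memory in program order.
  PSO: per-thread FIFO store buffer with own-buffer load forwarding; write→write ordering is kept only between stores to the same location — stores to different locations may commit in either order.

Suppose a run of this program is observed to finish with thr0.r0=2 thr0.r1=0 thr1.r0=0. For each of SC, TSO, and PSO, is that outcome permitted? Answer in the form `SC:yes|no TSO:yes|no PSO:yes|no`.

outcome vector order: (thr0.r0,thr0.r1,thr1.r0)
under SC → 0/0/0, 0/0/1, 0/0/2, 0/1/0, 0/1/1, 0/1/2, 2/1/0, 2/1/1, 2/1/2
under TSO → 0/0/0, 0/0/1, 0/0/2, 0/1/0, 0/1/1, 0/1/2, 2/1/0, 2/1/1, 2/1/2
under PSO → 0/0/0, 0/0/1, 0/0/2, 0/1/0, 0/1/1, 0/1/2, 2/0/0, 2/0/1, 2/0/2, 2/1/0, 2/1/1, 2/1/2
target 2/0/0 ∈ {PSO}

SC:no TSO:no PSO:yes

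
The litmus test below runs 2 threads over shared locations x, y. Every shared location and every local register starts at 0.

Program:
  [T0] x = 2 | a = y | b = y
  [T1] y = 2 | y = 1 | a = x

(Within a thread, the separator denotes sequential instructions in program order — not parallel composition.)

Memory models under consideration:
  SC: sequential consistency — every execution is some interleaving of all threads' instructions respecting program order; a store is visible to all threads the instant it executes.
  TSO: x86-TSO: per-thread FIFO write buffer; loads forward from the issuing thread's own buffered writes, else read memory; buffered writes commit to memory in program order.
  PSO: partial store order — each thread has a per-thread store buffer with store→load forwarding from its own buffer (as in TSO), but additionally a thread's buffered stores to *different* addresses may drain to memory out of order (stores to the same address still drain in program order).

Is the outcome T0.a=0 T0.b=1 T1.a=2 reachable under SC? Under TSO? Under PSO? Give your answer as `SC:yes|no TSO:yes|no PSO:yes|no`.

SC:yes TSO:yes PSO:yes

outcome vector order: (T0.a,T0.b,T1.a)
SC (7): (0,0,2); (0,1,2); (0,2,2); (1,1,0); (1,1,2); (2,1,2); (2,2,2)
TSO (12): (0,0,0); (0,0,2); (0,1,0); (0,1,2); (0,2,0); (0,2,2); (1,1,0); (1,1,2); (2,1,0); (2,1,2); (2,2,0); (2,2,2)
PSO (12): (0,0,0); (0,0,2); (0,1,0); (0,1,2); (0,2,0); (0,2,2); (1,1,0); (1,1,2); (2,1,0); (2,1,2); (2,2,0); (2,2,2)
target (0,1,2) ∈ {SC,TSO,PSO}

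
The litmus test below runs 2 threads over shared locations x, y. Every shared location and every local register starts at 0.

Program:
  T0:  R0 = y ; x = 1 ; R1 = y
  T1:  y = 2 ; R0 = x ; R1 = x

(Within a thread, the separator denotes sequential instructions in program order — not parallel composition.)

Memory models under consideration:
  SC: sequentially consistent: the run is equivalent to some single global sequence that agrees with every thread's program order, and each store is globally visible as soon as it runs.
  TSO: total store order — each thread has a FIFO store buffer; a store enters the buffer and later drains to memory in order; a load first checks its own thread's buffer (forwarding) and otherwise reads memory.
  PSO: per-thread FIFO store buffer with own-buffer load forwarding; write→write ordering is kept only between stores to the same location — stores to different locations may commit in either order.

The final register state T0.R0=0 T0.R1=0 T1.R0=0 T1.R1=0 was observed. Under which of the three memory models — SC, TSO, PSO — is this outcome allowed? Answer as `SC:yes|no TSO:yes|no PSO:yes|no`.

outcome vector order: (T0.R0,T0.R1,T1.R0,T1.R1)
[SC] allowed = {(0,0,1,1); (0,2,0,0); (0,2,0,1); (0,2,1,1); (2,2,0,0); (2,2,0,1); (2,2,1,1)}
[TSO] allowed = {(0,0,0,0); (0,0,0,1); (0,0,1,1); (0,2,0,0); (0,2,0,1); (0,2,1,1); (2,2,0,0); (2,2,0,1); (2,2,1,1)}
[PSO] allowed = {(0,0,0,0); (0,0,0,1); (0,0,1,1); (0,2,0,0); (0,2,0,1); (0,2,1,1); (2,2,0,0); (2,2,0,1); (2,2,1,1)}
target (0,0,0,0) ∈ {TSO,PSO}

SC:no TSO:yes PSO:yes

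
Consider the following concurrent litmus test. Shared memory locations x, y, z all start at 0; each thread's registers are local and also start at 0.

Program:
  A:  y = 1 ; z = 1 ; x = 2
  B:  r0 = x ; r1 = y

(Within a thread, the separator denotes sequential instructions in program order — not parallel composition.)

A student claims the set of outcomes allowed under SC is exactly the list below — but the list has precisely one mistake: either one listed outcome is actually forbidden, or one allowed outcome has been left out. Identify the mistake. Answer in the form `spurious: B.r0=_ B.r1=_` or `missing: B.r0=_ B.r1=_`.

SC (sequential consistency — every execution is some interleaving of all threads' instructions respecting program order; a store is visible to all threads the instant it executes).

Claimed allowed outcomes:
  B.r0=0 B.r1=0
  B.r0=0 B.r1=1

outcome vector order: (B.r0,B.r1)
under SC → (0,0); (0,1); (2,1)
SC∖claimed = {(2,1)}

missing: B.r0=2 B.r1=1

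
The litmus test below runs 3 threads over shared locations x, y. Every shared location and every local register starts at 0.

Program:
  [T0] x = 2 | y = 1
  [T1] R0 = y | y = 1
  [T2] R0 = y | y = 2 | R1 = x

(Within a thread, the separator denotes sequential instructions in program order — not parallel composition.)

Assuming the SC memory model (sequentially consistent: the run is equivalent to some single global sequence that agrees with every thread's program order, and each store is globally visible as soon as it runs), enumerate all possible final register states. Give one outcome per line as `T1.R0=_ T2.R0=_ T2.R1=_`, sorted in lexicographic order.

outcome vector order: (T1.R0,T2.R0,T2.R1)
|SC outcomes| = 10

T1.R0=0 T2.R0=0 T2.R1=0
T1.R0=0 T2.R0=0 T2.R1=2
T1.R0=0 T2.R0=1 T2.R1=0
T1.R0=0 T2.R0=1 T2.R1=2
T1.R0=1 T2.R0=0 T2.R1=0
T1.R0=1 T2.R0=0 T2.R1=2
T1.R0=1 T2.R0=1 T2.R1=2
T1.R0=2 T2.R0=0 T2.R1=0
T1.R0=2 T2.R0=0 T2.R1=2
T1.R0=2 T2.R0=1 T2.R1=2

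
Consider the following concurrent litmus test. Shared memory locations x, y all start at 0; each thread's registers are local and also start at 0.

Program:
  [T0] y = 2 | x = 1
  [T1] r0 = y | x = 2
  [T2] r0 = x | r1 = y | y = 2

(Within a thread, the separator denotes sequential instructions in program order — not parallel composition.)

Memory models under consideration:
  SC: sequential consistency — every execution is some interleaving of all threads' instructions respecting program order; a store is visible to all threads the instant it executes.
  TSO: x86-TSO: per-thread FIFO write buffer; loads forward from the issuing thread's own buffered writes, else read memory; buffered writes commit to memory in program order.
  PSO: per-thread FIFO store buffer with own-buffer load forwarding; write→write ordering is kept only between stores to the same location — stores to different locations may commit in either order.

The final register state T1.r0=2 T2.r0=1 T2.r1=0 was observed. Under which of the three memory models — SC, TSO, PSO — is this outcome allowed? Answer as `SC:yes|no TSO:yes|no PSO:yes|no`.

outcome vector order: (T1.r0,T2.r0,T2.r1)
SC (9): 000; 002; 012; 020; 022; 200; 202; 212; 222
TSO (9): 000; 002; 012; 020; 022; 200; 202; 212; 222
PSO (11): 000; 002; 010; 012; 020; 022; 200; 202; 210; 212; 222
target 210 ∈ {PSO}

SC:no TSO:no PSO:yes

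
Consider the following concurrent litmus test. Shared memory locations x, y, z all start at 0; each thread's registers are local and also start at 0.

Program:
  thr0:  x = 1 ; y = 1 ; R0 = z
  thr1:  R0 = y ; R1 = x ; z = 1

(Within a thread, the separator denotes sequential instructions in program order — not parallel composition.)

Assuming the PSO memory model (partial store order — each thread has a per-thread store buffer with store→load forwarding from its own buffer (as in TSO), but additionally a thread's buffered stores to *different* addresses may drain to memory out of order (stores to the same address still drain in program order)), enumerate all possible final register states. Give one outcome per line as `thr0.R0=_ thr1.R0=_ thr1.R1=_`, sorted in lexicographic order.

thr0.R0=0 thr1.R0=0 thr1.R1=0
thr0.R0=0 thr1.R0=0 thr1.R1=1
thr0.R0=0 thr1.R0=1 thr1.R1=0
thr0.R0=0 thr1.R0=1 thr1.R1=1
thr0.R0=1 thr1.R0=0 thr1.R1=0
thr0.R0=1 thr1.R0=0 thr1.R1=1
thr0.R0=1 thr1.R0=1 thr1.R1=0
thr0.R0=1 thr1.R0=1 thr1.R1=1

outcome vector order: (thr0.R0,thr1.R0,thr1.R1)
|PSO outcomes| = 8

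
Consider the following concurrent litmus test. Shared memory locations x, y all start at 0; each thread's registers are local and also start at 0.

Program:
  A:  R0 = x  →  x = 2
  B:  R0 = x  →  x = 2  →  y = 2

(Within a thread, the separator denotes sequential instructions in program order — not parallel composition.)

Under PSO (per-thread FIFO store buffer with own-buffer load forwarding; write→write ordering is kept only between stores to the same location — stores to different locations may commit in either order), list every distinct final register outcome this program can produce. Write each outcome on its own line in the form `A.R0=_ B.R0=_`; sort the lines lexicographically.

A.R0=0 B.R0=0
A.R0=0 B.R0=2
A.R0=2 B.R0=0

outcome vector order: (A.R0,B.R0)
|PSO outcomes| = 3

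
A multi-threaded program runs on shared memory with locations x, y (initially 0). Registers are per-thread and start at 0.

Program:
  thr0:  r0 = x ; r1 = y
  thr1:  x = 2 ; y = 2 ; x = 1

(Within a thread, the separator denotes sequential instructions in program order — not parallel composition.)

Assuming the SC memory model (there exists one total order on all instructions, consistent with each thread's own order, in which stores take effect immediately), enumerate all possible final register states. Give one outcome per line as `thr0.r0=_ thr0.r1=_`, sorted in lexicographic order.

thr0.r0=0 thr0.r1=0
thr0.r0=0 thr0.r1=2
thr0.r0=1 thr0.r1=2
thr0.r0=2 thr0.r1=0
thr0.r0=2 thr0.r1=2

outcome vector order: (thr0.r0,thr0.r1)
|SC outcomes| = 5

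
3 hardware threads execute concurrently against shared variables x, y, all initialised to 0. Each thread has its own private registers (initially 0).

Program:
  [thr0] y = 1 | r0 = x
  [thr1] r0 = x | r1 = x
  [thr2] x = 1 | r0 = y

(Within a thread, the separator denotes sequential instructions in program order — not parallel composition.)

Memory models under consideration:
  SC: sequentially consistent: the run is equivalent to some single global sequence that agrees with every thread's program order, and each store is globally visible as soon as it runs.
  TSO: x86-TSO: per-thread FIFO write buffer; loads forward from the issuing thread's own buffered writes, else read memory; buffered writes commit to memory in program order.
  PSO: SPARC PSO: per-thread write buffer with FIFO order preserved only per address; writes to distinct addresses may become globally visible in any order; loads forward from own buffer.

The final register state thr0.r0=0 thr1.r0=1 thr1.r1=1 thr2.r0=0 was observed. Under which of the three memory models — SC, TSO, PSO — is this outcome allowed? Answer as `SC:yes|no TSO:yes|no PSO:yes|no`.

SC:no TSO:yes PSO:yes

outcome vector order: (thr0.r0,thr1.r0,thr1.r1,thr2.r0)
SC: 9 outcomes — {(0,0,0,1); (0,0,1,1); (0,1,1,1); (1,0,0,0); (1,0,0,1); (1,0,1,0); (1,0,1,1); (1,1,1,0); (1,1,1,1)}
TSO: 12 outcomes — {(0,0,0,0); (0,0,0,1); (0,0,1,0); (0,0,1,1); (0,1,1,0); (0,1,1,1); (1,0,0,0); (1,0,0,1); (1,0,1,0); (1,0,1,1); (1,1,1,0); (1,1,1,1)}
PSO: 12 outcomes — {(0,0,0,0); (0,0,0,1); (0,0,1,0); (0,0,1,1); (0,1,1,0); (0,1,1,1); (1,0,0,0); (1,0,0,1); (1,0,1,0); (1,0,1,1); (1,1,1,0); (1,1,1,1)}
target (0,1,1,0) ∈ {TSO,PSO}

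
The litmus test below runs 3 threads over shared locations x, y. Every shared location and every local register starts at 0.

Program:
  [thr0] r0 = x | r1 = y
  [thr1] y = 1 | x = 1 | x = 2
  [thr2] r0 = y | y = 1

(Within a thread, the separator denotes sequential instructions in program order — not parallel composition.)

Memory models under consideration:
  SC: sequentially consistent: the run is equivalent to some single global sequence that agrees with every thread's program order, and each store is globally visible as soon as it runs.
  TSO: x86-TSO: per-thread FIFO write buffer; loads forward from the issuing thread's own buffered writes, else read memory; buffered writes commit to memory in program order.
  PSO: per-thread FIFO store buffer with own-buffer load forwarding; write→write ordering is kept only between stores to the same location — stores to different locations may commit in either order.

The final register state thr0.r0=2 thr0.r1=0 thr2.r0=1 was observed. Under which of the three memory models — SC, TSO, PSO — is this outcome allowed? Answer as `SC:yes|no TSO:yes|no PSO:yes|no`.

outcome vector order: (thr0.r0,thr0.r1,thr2.r0)
[SC] allowed = {000; 001; 010; 011; 110; 111; 210; 211}
[TSO] allowed = {000; 001; 010; 011; 110; 111; 210; 211}
[PSO] allowed = {000; 001; 010; 011; 100; 101; 110; 111; 200; 201; 210; 211}
target 201 ∈ {PSO}

SC:no TSO:no PSO:yes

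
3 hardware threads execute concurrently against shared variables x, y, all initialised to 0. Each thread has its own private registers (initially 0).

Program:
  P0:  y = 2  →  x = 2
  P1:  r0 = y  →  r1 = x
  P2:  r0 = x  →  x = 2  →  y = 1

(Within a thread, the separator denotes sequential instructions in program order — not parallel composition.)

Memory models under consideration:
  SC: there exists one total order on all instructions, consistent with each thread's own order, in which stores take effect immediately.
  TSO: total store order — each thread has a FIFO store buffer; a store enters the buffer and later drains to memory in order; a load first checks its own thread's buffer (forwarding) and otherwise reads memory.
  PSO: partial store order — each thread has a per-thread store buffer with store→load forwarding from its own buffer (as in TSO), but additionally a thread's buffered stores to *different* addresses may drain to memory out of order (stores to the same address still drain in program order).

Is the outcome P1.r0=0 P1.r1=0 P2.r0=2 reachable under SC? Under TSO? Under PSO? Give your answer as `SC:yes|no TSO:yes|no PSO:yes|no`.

outcome vector order: (P1.r0,P1.r1,P2.r0)
under SC → 0/0/0, 0/0/2, 0/2/0, 0/2/2, 1/2/0, 1/2/2, 2/0/0, 2/0/2, 2/2/0, 2/2/2
under TSO → 0/0/0, 0/0/2, 0/2/0, 0/2/2, 1/2/0, 1/2/2, 2/0/0, 2/0/2, 2/2/0, 2/2/2
under PSO → 0/0/0, 0/0/2, 0/2/0, 0/2/2, 1/0/0, 1/2/0, 1/2/2, 2/0/0, 2/0/2, 2/2/0, 2/2/2
target 0/0/2 ∈ {SC,TSO,PSO}

SC:yes TSO:yes PSO:yes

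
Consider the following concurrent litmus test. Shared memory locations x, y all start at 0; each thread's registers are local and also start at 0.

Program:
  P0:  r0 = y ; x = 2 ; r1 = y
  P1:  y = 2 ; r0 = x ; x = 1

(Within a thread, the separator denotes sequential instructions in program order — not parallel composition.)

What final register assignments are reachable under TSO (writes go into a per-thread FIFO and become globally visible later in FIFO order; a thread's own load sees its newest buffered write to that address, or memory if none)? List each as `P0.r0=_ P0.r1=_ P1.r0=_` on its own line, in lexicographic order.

P0.r0=0 P0.r1=0 P1.r0=0
P0.r0=0 P0.r1=0 P1.r0=2
P0.r0=0 P0.r1=2 P1.r0=0
P0.r0=0 P0.r1=2 P1.r0=2
P0.r0=2 P0.r1=2 P1.r0=0
P0.r0=2 P0.r1=2 P1.r0=2

outcome vector order: (P0.r0,P0.r1,P1.r0)
|TSO outcomes| = 6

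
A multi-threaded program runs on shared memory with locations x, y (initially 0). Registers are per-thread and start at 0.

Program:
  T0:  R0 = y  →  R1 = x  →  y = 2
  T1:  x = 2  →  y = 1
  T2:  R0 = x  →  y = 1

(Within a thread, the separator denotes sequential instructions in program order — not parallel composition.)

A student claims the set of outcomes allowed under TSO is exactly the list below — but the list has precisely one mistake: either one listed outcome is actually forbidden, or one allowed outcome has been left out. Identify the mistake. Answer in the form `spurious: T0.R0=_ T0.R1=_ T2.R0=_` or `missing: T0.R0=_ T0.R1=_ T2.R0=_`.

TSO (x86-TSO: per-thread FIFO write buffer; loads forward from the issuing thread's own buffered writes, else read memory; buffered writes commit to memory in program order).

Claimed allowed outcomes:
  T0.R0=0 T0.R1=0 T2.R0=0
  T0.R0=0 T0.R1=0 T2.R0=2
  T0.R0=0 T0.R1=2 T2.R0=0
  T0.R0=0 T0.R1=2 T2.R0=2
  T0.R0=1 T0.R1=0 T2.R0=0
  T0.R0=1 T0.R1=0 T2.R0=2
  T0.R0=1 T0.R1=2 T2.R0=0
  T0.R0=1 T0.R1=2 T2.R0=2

outcome vector order: (T0.R0,T0.R1,T2.R0)
TSO: 7 outcomes — {000 002 020 022 100 120 122}
claimed∖TSO = {102}

spurious: T0.R0=1 T0.R1=0 T2.R0=2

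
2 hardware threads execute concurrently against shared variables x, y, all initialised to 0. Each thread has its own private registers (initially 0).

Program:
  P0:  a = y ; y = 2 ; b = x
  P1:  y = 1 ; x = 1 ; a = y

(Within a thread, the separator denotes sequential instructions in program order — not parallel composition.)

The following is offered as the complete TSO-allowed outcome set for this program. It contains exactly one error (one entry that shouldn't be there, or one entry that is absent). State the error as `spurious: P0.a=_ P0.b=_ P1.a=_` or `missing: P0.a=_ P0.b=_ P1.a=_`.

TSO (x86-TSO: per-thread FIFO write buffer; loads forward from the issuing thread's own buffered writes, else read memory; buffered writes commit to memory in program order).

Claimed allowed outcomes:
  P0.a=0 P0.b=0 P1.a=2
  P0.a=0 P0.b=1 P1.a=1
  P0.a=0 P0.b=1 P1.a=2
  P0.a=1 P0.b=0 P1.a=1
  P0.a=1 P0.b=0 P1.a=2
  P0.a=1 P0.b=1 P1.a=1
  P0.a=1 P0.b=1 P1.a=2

missing: P0.a=0 P0.b=0 P1.a=1

outcome vector order: (P0.a,P0.b,P1.a)
[TSO] allowed = {<0 0 1>, <0 0 2>, <0 1 1>, <0 1 2>, <1 0 1>, <1 0 2>, <1 1 1>, <1 1 2>}
TSO∖claimed = {<0 0 1>}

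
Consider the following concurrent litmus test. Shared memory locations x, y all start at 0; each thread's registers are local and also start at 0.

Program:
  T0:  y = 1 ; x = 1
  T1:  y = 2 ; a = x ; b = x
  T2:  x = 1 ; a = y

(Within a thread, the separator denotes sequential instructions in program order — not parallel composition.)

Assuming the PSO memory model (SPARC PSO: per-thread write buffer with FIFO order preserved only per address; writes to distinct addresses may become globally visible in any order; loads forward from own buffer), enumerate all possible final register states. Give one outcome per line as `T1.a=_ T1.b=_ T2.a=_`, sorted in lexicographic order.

outcome vector order: (T1.a,T1.b,T2.a)
|PSO outcomes| = 9

T1.a=0 T1.b=0 T2.a=0
T1.a=0 T1.b=0 T2.a=1
T1.a=0 T1.b=0 T2.a=2
T1.a=0 T1.b=1 T2.a=0
T1.a=0 T1.b=1 T2.a=1
T1.a=0 T1.b=1 T2.a=2
T1.a=1 T1.b=1 T2.a=0
T1.a=1 T1.b=1 T2.a=1
T1.a=1 T1.b=1 T2.a=2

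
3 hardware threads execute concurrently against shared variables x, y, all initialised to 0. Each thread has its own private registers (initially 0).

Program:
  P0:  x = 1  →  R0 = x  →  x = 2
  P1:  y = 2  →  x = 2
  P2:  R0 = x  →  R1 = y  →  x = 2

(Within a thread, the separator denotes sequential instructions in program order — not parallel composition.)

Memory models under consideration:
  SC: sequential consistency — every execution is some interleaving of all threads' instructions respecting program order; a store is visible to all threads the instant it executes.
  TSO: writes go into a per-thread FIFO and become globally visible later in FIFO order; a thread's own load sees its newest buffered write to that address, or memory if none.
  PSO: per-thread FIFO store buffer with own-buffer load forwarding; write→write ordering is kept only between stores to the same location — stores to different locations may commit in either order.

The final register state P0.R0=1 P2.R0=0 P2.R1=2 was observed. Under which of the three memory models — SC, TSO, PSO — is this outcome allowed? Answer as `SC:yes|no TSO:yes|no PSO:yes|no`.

SC:yes TSO:yes PSO:yes

outcome vector order: (P0.R0,P2.R0,P2.R1)
[SC] allowed = {<1 0 0> <1 0 2> <1 1 0> <1 1 2> <1 2 0> <1 2 2> <2 0 0> <2 0 2> <2 1 0> <2 1 2> <2 2 2>}
[TSO] allowed = {<1 0 0> <1 0 2> <1 1 0> <1 1 2> <1 2 0> <1 2 2> <2 0 0> <2 0 2> <2 1 0> <2 1 2> <2 2 2>}
[PSO] allowed = {<1 0 0> <1 0 2> <1 1 0> <1 1 2> <1 2 0> <1 2 2> <2 0 0> <2 0 2> <2 1 0> <2 1 2> <2 2 0> <2 2 2>}
target <1 0 2> ∈ {SC,TSO,PSO}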